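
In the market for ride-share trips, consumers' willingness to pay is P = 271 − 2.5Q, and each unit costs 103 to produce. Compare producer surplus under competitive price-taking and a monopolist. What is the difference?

Perfect competition: P = MC = 103, so 271 − 2.5Q = 103 and Q = 67.2.
PS = (103 − 103)·67.2 = 0.
Monopoly sets MR = MC: 271 − 5Q = 103 ⇒ Q = 33.6, P = 271 − 2.5·33.6 = 187.
PS = (187 − 103)·33.6 = 2822.4.
Change in producer surplus: 2822.4 − 0 = 2822.4.

Producer surplus rises by 2822.4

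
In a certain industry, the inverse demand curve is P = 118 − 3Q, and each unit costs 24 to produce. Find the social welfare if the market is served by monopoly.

Monopoly sets MR = MC: 118 − 6Q = 24 ⇒ Q = 47/3, P = 118 − 3·47/3 = 71.
CS = ½·(118 − 71)·47/3 = 2209/6; PS = (71 − 24)·47/3 = 2209/3; TS = 1104.5.

TS = 1104.5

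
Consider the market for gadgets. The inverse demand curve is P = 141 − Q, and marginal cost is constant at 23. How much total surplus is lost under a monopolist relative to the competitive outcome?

Competitive firms price at marginal cost: P = 23, giving Q = 118.
The monopolist equates marginal revenue to marginal cost: 141 − 2Q = 23, so Q = 59. From demand, P = 82.
DWL is the triangle between Q = 59 and Q = 118: ½·(118 − 59)·(82 − 23) = 1740.5.

DWL = 1740.5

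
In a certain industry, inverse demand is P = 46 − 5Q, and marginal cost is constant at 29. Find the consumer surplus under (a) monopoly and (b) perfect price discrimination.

Monopoly: CS = 7.225; Perfect PD: CS = 0

The monopolist equates marginal revenue to marginal cost: 46 − 10Q = 29, so Q = 1.7. From demand, P = 37.5.
CS = ½·(46 − 37.5)·1.7 = 7.225.
With perfect price discrimination, output is the efficient level Q = 3.4 (where demand meets MC), but every buyer pays their willingness to pay: CS = 0 and PS = total surplus.
CS = 0.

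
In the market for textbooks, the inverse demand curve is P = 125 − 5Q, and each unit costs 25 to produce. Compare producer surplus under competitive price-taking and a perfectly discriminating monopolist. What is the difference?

PS rises by 1000

Under competition P = MC = 25, so Q = (125 − 25)/5 = 20.
PS = (25 − 25)·20 = 0.
Under first-degree price discrimination the firm charges each unit its demand price and produces up to where P = MC, i.e. Q = 20. Consumer surplus is zero; producer surplus equals total surplus.
PS = ½·(125 − 25)·20 = 1000.
Change in producer surplus: 1000 − 0 = 1000.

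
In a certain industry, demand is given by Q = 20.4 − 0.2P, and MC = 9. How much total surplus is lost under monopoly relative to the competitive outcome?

Inverting demand: P = 102 − 5Q.
Competitive firms price at marginal cost: P = 9, giving Q = 18.6.
The monopolist equates marginal revenue to marginal cost: 102 − 10Q = 9, so Q = 9.3. From demand, P = 55.5.
DWL is the triangle between Q = 9.3 and Q = 18.6: ½·(18.6 − 9.3)·(55.5 − 9) = 216.225.

DWL = 216.225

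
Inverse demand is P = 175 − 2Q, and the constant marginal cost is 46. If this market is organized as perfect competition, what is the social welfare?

Perfect competition: P = MC = 46, so 175 − 2Q = 46 and Q = 64.5.
CS = ½·(175 − 46)·64.5 = 4160.25; PS = (46 − 46)·64.5 = 0; TS = 4160.25.

TS = 4160.25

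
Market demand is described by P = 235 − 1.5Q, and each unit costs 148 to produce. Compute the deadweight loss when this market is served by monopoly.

Competitive firms price at marginal cost: P = 148, giving Q = 58.
Monopoly sets MR = MC: 235 − 3Q = 148 ⇒ Q = 29, P = 235 − 1.5·29 = 191.5.
DWL is the triangle between Q = 29 and Q = 58: ½·(58 − 29)·(191.5 − 148) = 630.75.

DWL = 630.75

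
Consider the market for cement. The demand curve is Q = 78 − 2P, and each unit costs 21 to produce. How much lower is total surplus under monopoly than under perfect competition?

TS falls by 81

Inverting demand: P = 39 − 0.5Q.
Competitive firms price at marginal cost: P = 21, giving Q = 36.
CS = ½·(39 − 21)·36 = 324; PS = (21 − 21)·36 = 0; TS = 324.
A monopolist chooses Q where MR = MC. MR = 39 − Q; setting this equal to 21 gives Q = 18 and P = 30.
CS = ½·(39 − 30)·18 = 81; PS = (30 − 21)·18 = 162; TS = 243.
Change in total surplus: 243 − 324 = −81.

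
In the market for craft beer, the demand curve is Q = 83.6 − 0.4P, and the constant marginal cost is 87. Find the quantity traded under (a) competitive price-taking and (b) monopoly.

Inverting demand: P = 209 − 2.5Q.
Competitive firms price at marginal cost: P = 87, giving Q = 48.8.
The monopolist equates marginal revenue to marginal cost: 209 − 5Q = 87, so Q = 24.4. From demand, P = 148.

Competition: Q = 48.8; Monopoly: Q = 24.4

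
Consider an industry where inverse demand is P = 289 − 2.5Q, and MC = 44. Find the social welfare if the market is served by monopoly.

TS = 9003.75

Monopoly sets MR = MC: 289 − 5Q = 44 ⇒ Q = 49, P = 289 − 2.5·49 = 166.5.
CS = ½·(289 − 166.5)·49 = 3001.25; PS = (166.5 − 44)·49 = 6002.5; TS = 9003.75.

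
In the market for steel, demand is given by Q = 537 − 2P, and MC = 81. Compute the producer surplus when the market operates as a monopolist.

Inverting demand: P = 268.5 − 0.5Q.
A monopolist chooses Q where MR = MC. MR = 268.5 − Q; setting this equal to 81 gives Q = 187.5 and P = 174.75.
PS = (174.75 − 81)·187.5 = 17578.125.

PS = 17578.125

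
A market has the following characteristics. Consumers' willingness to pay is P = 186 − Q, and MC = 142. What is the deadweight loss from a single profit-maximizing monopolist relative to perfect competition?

Perfect competition: P = MC = 142, so 186 − Q = 142 and Q = 44.
The monopolist equates marginal revenue to marginal cost: 186 − 2Q = 142, so Q = 22. From demand, P = 164.
DWL is the triangle between Q = 22 and Q = 44: ½·(44 − 22)·(164 − 142) = 242.

DWL = 242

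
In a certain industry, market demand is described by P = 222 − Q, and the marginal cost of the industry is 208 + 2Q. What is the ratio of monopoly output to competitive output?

A monopolist chooses Q where MR = MC. MR = 222 − 2Q; setting this equal to 208 + 2Q gives Q = 3.5 and P = 218.5.
Under competition P = MC: 222 − Q = 208 + 2Q ⇒ Q = 14/3, P = 652/3.
Ratio Q_m/Q_c = 3.5/(14/3) = 0.75.

Q_m/Q_c = 0.75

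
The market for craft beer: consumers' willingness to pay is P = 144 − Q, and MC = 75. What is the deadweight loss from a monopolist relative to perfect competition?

DWL = 595.125

Under competition P = MC = 75, so Q = (144 − 75)/1 = 69.
Monopoly sets MR = MC: 144 − 2Q = 75 ⇒ Q = 34.5, P = 144 − 34.5 = 109.5.
DWL is the triangle between Q = 34.5 and Q = 69: ½·(69 − 34.5)·(109.5 − 75) = 595.125.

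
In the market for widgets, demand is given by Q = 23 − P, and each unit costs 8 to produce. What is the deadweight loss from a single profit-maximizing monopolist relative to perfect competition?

Inverting demand: P = 23 − Q.
Perfect competition: P = MC = 8, so 23 − Q = 8 and Q = 15.
Monopoly sets MR = MC: 23 − 2Q = 8 ⇒ Q = 7.5, P = 23 − 7.5 = 15.5.
DWL is the triangle between Q = 7.5 and Q = 15: ½·(15 − 7.5)·(15.5 − 8) = 28.125.

DWL = 28.125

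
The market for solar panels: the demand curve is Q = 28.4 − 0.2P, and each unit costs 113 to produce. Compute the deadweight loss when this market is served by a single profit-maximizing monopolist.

Inverting demand: P = 142 − 5Q.
Competitive firms price at marginal cost: P = 113, giving Q = 5.8.
A monopolist chooses Q where MR = MC. MR = 142 − 10Q; setting this equal to 113 gives Q = 2.9 and P = 127.5.
DWL is the triangle between Q = 2.9 and Q = 5.8: ½·(5.8 − 2.9)·(127.5 − 113) = 21.025.

DWL = 21.025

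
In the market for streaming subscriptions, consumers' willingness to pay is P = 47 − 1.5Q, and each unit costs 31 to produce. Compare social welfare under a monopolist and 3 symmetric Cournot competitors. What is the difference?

Monopoly sets MR = MC: 47 − 3Q = 31 ⇒ Q = 16/3, P = 47 − 1.5·16/3 = 39.
CS = ½·(47 − 39)·16/3 = 64/3; PS = (39 − 31)·16/3 = 128/3; TS = 64.
With 3 symmetric Cournot firms, each firm's FOC gives 47 − 6q = 31, so q = 8/3, Q = 3·8/3 = 8, and P = 35.
CS = ½·(47 − 35)·8 = 48; PS = (35 − 31)·8 = 32; TS = 80.
Change in social welfare: 80 − 64 = 16.

Social welfare rises by 16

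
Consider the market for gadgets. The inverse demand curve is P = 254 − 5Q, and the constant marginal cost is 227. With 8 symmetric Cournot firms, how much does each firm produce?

In a 8-firm Cournot equilibrium, symmetry and the first-order condition give q = (254 − 227)/(45) = 0.6. So Q = 4.8 and P = 230.

q_i = 0.6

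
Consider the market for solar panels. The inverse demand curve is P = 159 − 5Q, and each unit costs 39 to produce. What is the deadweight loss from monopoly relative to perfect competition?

DWL = 360

Under competition P = MC = 39, so Q = (159 − 39)/5 = 24.
The monopolist equates marginal revenue to marginal cost: 159 − 10Q = 39, so Q = 12. From demand, P = 99.
DWL is the triangle between Q = 12 and Q = 24: ½·(24 − 12)·(99 − 39) = 360.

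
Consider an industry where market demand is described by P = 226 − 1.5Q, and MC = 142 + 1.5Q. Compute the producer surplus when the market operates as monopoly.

PS = 784

A monopolist chooses Q where MR = MC. MR = 226 − 3Q; setting this equal to 142 + 1.5Q gives Q = 56/3 and P = 198.
PS = P·Q − VC(Q) = 198·56/3 − (142·56/3 + ½·1.5·(56/3)²) = 784.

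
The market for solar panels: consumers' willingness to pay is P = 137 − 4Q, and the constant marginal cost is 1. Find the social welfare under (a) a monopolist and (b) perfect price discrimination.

Monopoly: TS = 1734; Perfect PD: TS = 2312

The monopolist equates marginal revenue to marginal cost: 137 − 8Q = 1, so Q = 17. From demand, P = 69.
CS = ½·(137 − 69)·17 = 578; PS = (69 − 1)·17 = 1156; TS = 1734.
With perfect price discrimination, output is the efficient level Q = 34 (where demand meets MC), but every buyer pays their willingness to pay: CS = 0 and PS = total surplus.
TS = 2312 (equal to competitive TS).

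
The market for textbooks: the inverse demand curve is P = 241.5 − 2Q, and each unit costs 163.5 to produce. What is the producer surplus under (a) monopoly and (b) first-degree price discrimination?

Monopoly: PS = 760.5; Perfect PD: PS = 1521

The monopolist equates marginal revenue to marginal cost: 241.5 − 4Q = 163.5, so Q = 19.5. From demand, P = 202.5.
PS = (202.5 − 163.5)·19.5 = 760.5.
With perfect price discrimination, output is the efficient level Q = 39 (where demand meets MC), but every buyer pays their willingness to pay: CS = 0 and PS = total surplus.
PS = ½·(241.5 − 163.5)·39 = 1521.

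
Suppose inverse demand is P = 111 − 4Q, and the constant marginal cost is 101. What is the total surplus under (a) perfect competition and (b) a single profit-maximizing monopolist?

Competition: TS = 12.5; Monopoly: TS = 9.375

Perfect competition: P = MC = 101, so 111 − 4Q = 101 and Q = 2.5.
CS = ½·(111 − 101)·2.5 = 12.5; PS = (101 − 101)·2.5 = 0; TS = 12.5.
A monopolist chooses Q where MR = MC. MR = 111 − 8Q; setting this equal to 101 gives Q = 1.25 and P = 106.
CS = ½·(111 − 106)·1.25 = 3.125; PS = (106 − 101)·1.25 = 6.25; TS = 9.375.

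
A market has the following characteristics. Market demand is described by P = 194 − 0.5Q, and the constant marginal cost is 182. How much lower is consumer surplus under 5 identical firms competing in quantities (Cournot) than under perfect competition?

Consumer surplus falls by 44

Perfect competition: P = MC = 182, so 194 − 0.5Q = 182 and Q = 24.
CS = ½·(194 − 182)·24 = 144.
With 5 symmetric Cournot firms, each firm's FOC gives 194 − 3q = 182, so q = 4, Q = 5·4 = 20, and P = 184.
CS = ½·(194 − 184)·20 = 100.
Change in consumer surplus: 100 − 144 = −44.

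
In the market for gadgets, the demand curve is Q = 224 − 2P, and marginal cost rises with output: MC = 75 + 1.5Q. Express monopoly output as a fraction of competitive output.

Inverting demand: P = 112 − 0.5Q.
A monopolist chooses Q where MR = MC. MR = 112 − Q; setting this equal to 75 + 1.5Q gives Q = 14.8 and P = 104.6.
Under competition P = MC: 112 − 0.5Q = 75 + 1.5Q ⇒ Q = 18.5, P = 102.75.
Ratio Q_m/Q_c = 14.8/18.5 = 0.8.

Q_m/Q_c = 0.8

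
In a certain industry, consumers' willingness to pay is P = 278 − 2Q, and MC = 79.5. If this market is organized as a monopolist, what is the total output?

Q = 49.625

A monopolist chooses Q where MR = MC. MR = 278 − 4Q; setting this equal to 79.5 gives Q = 49.625 and P = 178.75.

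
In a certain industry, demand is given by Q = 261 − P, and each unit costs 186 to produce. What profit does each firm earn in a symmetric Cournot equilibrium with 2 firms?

Inverting demand: P = 261 − Q.
Cournot with 2 identical firms: the symmetric best-response condition is 261 − 3q = 186. Each firm produces q = 25, total output Q = 50, price P = 211.
Each firm's profit = (211 − 186)·25 = 625.

π_i = 625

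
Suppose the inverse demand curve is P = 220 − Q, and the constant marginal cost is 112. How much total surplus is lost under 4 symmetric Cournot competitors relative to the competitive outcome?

Perfect competition: P = MC = 112, so 220 − Q = 112 and Q = 108.
In a 4-firm Cournot equilibrium, symmetry and the first-order condition give q = (220 − 112)/(5) = 21.6. So Q = 86.4 and P = 133.6.
DWL is the triangle between Q = 86.4 and Q = 108: ½·(108 − 86.4)·(133.6 − 112) = 233.28.

DWL = 233.28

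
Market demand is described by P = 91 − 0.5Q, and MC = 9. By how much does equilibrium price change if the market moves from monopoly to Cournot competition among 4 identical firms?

A monopolist chooses Q where MR = MC. MR = 91 − Q; setting this equal to 9 gives Q = 82 and P = 50.
Cournot with 4 identical firms: the symmetric best-response condition is 91 − 2.5q = 9. Each firm produces q = 32.8, total output Q = 131.2, price P = 25.4.
Change in equilibrium price: 25.4 − 50 = −24.6.

P falls by 24.6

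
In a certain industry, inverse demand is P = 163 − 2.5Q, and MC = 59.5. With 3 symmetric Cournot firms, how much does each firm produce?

Cournot with 3 identical firms: the symmetric best-response condition is 163 − 10q = 59.5. Each firm produces q = 10.35, total output Q = 31.05, price P = 85.375.

q_i = 10.35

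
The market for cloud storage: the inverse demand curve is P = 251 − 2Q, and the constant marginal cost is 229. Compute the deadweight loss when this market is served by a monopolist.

Perfect competition: P = MC = 229, so 251 − 2Q = 229 and Q = 11.
Monopoly sets MR = MC: 251 − 4Q = 229 ⇒ Q = 5.5, P = 251 − 2·5.5 = 240.
DWL is the triangle between Q = 5.5 and Q = 11: ½·(11 − 5.5)·(240 − 229) = 30.25.

DWL = 30.25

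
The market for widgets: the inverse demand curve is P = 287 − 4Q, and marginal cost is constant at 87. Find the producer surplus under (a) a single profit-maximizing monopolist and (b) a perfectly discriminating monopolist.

Monopoly: PS = 2500; Perfect PD: PS = 5000

A monopolist chooses Q where MR = MC. MR = 287 − 8Q; setting this equal to 87 gives Q = 25 and P = 187.
PS = (187 − 87)·25 = 2500.
Under first-degree price discrimination the firm charges each unit its demand price and produces up to where P = MC, i.e. Q = 50. Consumer surplus is zero; producer surplus equals total surplus.
PS = ½·(287 − 87)·50 = 5000.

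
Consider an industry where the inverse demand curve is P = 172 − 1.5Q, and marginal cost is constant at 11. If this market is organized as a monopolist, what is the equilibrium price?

A monopolist chooses Q where MR = MC. MR = 172 − 3Q; setting this equal to 11 gives Q = 161/3 and P = 91.5.

P = 91.5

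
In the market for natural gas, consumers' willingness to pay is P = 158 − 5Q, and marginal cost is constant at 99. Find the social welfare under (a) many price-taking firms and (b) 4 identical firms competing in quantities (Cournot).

Competition: TS = 348.1; Cournot: TS = 334.176

Under competition P = MC = 99, so Q = (158 − 99)/5 = 11.8.
CS = ½·(158 − 99)·11.8 = 348.1; PS = (99 − 99)·11.8 = 0; TS = 348.1.
In a 4-firm Cournot equilibrium, symmetry and the first-order condition give q = (158 − 99)/(25) = 2.36. So Q = 9.44 and P = 110.8.
CS = ½·(158 − 110.8)·9.44 = 222.784; PS = (110.8 − 99)·9.44 = 111.392; TS = 334.176.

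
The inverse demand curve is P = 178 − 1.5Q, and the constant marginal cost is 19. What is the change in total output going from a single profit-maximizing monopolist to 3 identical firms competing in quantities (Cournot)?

A monopolist chooses Q where MR = MC. MR = 178 − 3Q; setting this equal to 19 gives Q = 53 and P = 98.5.
Cournot with 3 identical firms: the symmetric best-response condition is 178 − 6q = 19. Each firm produces q = 26.5, total output Q = 79.5, price P = 58.75.
Change in total output: 79.5 − 53 = 26.5.

Q rises by 26.5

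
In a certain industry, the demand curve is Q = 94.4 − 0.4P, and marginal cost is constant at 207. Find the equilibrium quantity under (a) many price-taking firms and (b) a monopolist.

Inverting demand: P = 236 − 2.5Q.
Under competition P = MC = 207, so Q = (236 − 207)/2.5 = 11.6.
A monopolist chooses Q where MR = MC. MR = 236 − 5Q; setting this equal to 207 gives Q = 5.8 and P = 221.5.

Competition: Q = 11.6; Monopoly: Q = 5.8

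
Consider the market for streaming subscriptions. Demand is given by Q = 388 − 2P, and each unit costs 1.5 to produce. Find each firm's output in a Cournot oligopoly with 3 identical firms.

Inverting demand: P = 194 − 0.5Q.
Cournot with 3 identical firms: the symmetric best-response condition is 194 − 2q = 1.5. Each firm produces q = 96.25, total output Q = 288.75, price P = 49.625.

q_i = 96.25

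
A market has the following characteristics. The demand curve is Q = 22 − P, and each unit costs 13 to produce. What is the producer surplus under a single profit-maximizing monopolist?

PS = 20.25

Inverting demand: P = 22 − Q.
The monopolist equates marginal revenue to marginal cost: 22 − 2Q = 13, so Q = 4.5. From demand, P = 17.5.
PS = (17.5 − 13)·4.5 = 20.25.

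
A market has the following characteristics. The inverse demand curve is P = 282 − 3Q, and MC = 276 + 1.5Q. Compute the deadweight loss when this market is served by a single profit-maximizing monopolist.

Competitive equilibrium sets price equal to marginal cost: 282 − 3Q = 276 + 1.5Q, so Q = 4/3 and P = 278.
The monopolist equates marginal revenue to marginal cost: 282 − 6Q = 276 + 1.5Q, so Q = 0.8. From demand, P = 279.6.
CS = ½·(282 − 278)·4/3 = 8/3; PS = (278·4/3 − 276·4/3 − ½·1.5·(4/3)²) = 4/3; TS = 4.
CS = ½·(282 − 279.6)·0.8 = 0.96; PS = (279.6·0.8 − 276·0.8 − ½·1.5·0.8²) = 2.4; TS = 3.36.
DWL = 4 − 3.36 = 0.64.

DWL = 0.64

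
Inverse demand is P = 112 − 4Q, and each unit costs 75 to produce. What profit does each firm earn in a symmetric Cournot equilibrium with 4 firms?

π_i = 13.69

Cournot with 4 identical firms: the symmetric best-response condition is 112 − 20q = 75. Each firm produces q = 1.85, total output Q = 7.4, price P = 82.4.
Each firm's profit = (82.4 − 75)·1.85 = 13.69.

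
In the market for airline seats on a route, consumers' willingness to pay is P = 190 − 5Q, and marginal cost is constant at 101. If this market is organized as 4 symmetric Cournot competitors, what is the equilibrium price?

P = 118.8

Cournot with 4 identical firms: the symmetric best-response condition is 190 − 25q = 101. Each firm produces q = 3.56, total output Q = 14.24, price P = 118.8.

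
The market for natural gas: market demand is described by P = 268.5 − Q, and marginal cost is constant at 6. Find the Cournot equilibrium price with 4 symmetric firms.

With 4 symmetric Cournot firms, each firm's FOC gives 268.5 − 5q = 6, so q = 52.5, Q = 4·52.5 = 210, and P = 58.5.

P = 58.5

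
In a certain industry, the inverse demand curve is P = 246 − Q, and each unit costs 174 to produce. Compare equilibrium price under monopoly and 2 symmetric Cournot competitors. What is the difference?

Equilibrium price falls by 12

The monopolist equates marginal revenue to marginal cost: 246 − 2Q = 174, so Q = 36. From demand, P = 210.
In a 2-firm Cournot equilibrium, symmetry and the first-order condition give q = (246 − 174)/(3) = 24. So Q = 48 and P = 198.
Change in equilibrium price: 198 − 210 = −12.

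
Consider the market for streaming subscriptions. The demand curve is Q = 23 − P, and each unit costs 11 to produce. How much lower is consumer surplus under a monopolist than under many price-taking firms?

CS falls by 54

Inverting demand: P = 23 − Q.
Perfect competition: P = MC = 11, so 23 − Q = 11 and Q = 12.
CS = ½·(23 − 11)·12 = 72.
A monopolist chooses Q where MR = MC. MR = 23 − 2Q; setting this equal to 11 gives Q = 6 and P = 17.
CS = ½·(23 − 17)·6 = 18.
Change in consumer surplus: 18 − 72 = −54.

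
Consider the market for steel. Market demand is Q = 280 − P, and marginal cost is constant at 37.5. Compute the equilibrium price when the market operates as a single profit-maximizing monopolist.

P = 158.75

Inverting demand: P = 280 − Q.
A monopolist chooses Q where MR = MC. MR = 280 − 2Q; setting this equal to 37.5 gives Q = 121.25 and P = 158.75.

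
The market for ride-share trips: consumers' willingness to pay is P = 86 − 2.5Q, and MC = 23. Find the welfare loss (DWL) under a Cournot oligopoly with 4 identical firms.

DWL = 31.752

Competitive firms price at marginal cost: P = 23, giving Q = 25.2.
In a 4-firm Cournot equilibrium, symmetry and the first-order condition give q = (86 − 23)/(12.5) = 5.04. So Q = 20.16 and P = 35.6.
DWL is the triangle between Q = 20.16 and Q = 25.2: ½·(25.2 − 20.16)·(35.6 − 23) = 31.752.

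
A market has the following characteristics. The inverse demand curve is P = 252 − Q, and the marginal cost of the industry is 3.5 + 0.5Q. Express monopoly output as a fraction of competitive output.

A monopolist chooses Q where MR = MC. MR = 252 − 2Q; setting this equal to 3.5 + 0.5Q gives Q = 99.4 and P = 152.6.
Competitive equilibrium sets price equal to marginal cost: 252 − Q = 3.5 + 0.5Q, so Q = 497/3 and P = 259/3.
Ratio Q_m/Q_c = 99.4/(497/3) = 0.6.

Q_m/Q_c = 0.6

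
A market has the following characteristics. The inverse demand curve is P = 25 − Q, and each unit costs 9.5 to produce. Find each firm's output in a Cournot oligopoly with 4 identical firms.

In a 4-firm Cournot equilibrium, symmetry and the first-order condition give q = (25 − 9.5)/(5) = 3.1. So Q = 12.4 and P = 12.6.

q_i = 3.1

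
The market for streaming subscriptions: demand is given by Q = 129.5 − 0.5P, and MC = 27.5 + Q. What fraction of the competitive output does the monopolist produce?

Inverting demand: P = 259 − 2Q.
Monopoly sets MR = MC: 259 − 4Q = 27.5 + Q ⇒ Q = 46.3, P = 259 − 2·46.3 = 166.4.
Competitive equilibrium sets price equal to marginal cost: 259 − 2Q = 27.5 + Q, so Q = 463/6 and P = 314/3.
Ratio Q_m/Q_c = 46.3/(463/6) = 0.6.

Q_m/Q_c = 0.6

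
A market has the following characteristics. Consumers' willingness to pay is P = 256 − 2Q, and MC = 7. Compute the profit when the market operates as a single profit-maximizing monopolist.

The monopolist equates marginal revenue to marginal cost: 256 − 4Q = 7, so Q = 62.25. From demand, P = 131.5.
Profit = (131.5 − 7)·62.25 = 7750.125.

Profit = 7750.125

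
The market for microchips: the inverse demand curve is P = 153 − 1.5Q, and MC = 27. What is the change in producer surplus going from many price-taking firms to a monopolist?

Competitive firms price at marginal cost: P = 27, giving Q = 84.
PS = (27 − 27)·84 = 0.
Monopoly sets MR = MC: 153 − 3Q = 27 ⇒ Q = 42, P = 153 − 1.5·42 = 90.
PS = (90 − 27)·42 = 2646.
Change in producer surplus: 2646 − 0 = 2646.

Producer surplus rises by 2646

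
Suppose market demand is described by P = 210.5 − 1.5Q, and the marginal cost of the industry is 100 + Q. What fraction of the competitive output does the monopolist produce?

Monopoly sets MR = MC: 210.5 − 3Q = 100 + Q ⇒ Q = 27.625, P = 210.5 − 1.5·27.625 = 2705/16.
Under competition P = MC: 210.5 − 1.5Q = 100 + Q ⇒ Q = 44.2, P = 144.2.
Ratio Q_m/Q_c = 27.625/44.2 = 0.625.

Q_m/Q_c = 0.625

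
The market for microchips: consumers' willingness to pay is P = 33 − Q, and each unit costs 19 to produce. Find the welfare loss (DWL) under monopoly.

Perfect competition: P = MC = 19, so 33 − Q = 19 and Q = 14.
A monopolist chooses Q where MR = MC. MR = 33 − 2Q; setting this equal to 19 gives Q = 7 and P = 26.
DWL is the triangle between Q = 7 and Q = 14: ½·(14 − 7)·(26 − 19) = 24.5.

DWL = 24.5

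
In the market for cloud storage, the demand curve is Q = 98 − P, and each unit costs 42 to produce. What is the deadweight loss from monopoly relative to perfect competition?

Inverting demand: P = 98 − Q.
Under competition P = MC = 42, so Q = (98 − 42)/1 = 56.
The monopolist equates marginal revenue to marginal cost: 98 − 2Q = 42, so Q = 28. From demand, P = 70.
DWL is the triangle between Q = 28 and Q = 56: ½·(56 − 28)·(70 − 42) = 392.

DWL = 392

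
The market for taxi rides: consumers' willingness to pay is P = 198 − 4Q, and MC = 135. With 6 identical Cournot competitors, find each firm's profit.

π_i = 20.25

In a 6-firm Cournot equilibrium, symmetry and the first-order condition give q = (198 − 135)/(28) = 2.25. So Q = 13.5 and P = 144.
Each firm's profit = (144 − 135)·2.25 = 20.25.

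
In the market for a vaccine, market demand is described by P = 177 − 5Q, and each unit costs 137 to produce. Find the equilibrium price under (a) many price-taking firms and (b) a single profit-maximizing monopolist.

Competition: P = 137; Monopoly: P = 157

Perfect competition: P = MC = 137, so 177 − 5Q = 137 and Q = 8.
The monopolist equates marginal revenue to marginal cost: 177 − 10Q = 137, so Q = 4. From demand, P = 157.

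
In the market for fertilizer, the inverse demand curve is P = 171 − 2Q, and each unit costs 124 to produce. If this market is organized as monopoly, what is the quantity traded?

Q = 11.75

Monopoly sets MR = MC: 171 − 4Q = 124 ⇒ Q = 11.75, P = 171 − 2·11.75 = 147.5.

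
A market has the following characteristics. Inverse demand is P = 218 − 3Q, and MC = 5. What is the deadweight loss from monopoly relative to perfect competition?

Competitive firms price at marginal cost: P = 5, giving Q = 71.
Monopoly sets MR = MC: 218 − 6Q = 5 ⇒ Q = 35.5, P = 218 − 3·35.5 = 111.5.
DWL is the triangle between Q = 35.5 and Q = 71: ½·(71 − 35.5)·(111.5 − 5) = 1890.375.

DWL = 1890.375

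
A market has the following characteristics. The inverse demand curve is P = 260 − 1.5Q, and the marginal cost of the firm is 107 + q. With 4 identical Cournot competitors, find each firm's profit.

π_i = 648

Cournot with 4 identical firms: the symmetric best-response condition is 260 − 7.5q = 107 + q. Each firm produces q = 18, total output Q = 72, price P = 152.
Each firm's profit = 152·18 − (107·18 + ½·1·18²) = 648.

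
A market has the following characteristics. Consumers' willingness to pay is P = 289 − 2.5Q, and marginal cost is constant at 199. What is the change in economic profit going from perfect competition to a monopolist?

Competitive firms price at marginal cost: P = 199, giving Q = 36.
Profit = (199 − 199)·36 = 0.
The monopolist equates marginal revenue to marginal cost: 289 − 5Q = 199, so Q = 18. From demand, P = 244.
Profit = (244 − 199)·18 = 810.
Change in economic profit: 810 − 0 = 810.

π rises by 810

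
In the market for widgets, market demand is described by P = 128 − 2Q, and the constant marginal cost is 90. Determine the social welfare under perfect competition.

Competitive firms price at marginal cost: P = 90, giving Q = 19.
CS = ½·(128 − 90)·19 = 361; PS = (90 − 90)·19 = 0; TS = 361.

TS = 361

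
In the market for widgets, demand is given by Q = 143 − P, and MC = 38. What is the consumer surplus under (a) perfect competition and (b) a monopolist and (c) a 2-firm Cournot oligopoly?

Competition: CS = 5512.5; Monopoly: CS = 1378.125; Cournot: CS = 2450

Inverting demand: P = 143 − Q.
Competitive firms price at marginal cost: P = 38, giving Q = 105.
CS = ½·(143 − 38)·105 = 5512.5.
The monopolist equates marginal revenue to marginal cost: 143 − 2Q = 38, so Q = 52.5. From demand, P = 90.5.
CS = ½·(143 − 90.5)·52.5 = 1378.125.
With 2 symmetric Cournot firms, each firm's FOC gives 143 − 3q = 38, so q = 35, Q = 2·35 = 70, and P = 73.
CS = ½·(143 − 73)·70 = 2450.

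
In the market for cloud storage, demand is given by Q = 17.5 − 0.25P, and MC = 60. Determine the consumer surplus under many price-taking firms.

CS = 12.5

Inverting demand: P = 70 − 4Q.
Competitive firms price at marginal cost: P = 60, giving Q = 2.5.
CS = ½·(70 − 60)·2.5 = 12.5.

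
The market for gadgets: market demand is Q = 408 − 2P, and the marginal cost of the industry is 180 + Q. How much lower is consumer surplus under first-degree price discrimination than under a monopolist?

Inverting demand: P = 204 − 0.5Q.
The monopolist equates marginal revenue to marginal cost: 204 − Q = 180 + Q, so Q = 12. From demand, P = 198.
CS = ½·(204 − 198)·12 = 36.
Under first-degree price discrimination the firm charges each unit its demand price and produces up to where P = MC, i.e. Q = 16. Consumer surplus is zero; producer surplus equals total surplus.
CS = 0.
Change in consumer surplus: 0 − 36 = −36.

Consumer surplus falls by 36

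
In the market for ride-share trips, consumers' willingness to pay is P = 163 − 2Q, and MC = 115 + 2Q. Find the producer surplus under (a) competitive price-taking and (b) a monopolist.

Competitive equilibrium sets price equal to marginal cost: 163 − 2Q = 115 + 2Q, so Q = 12 and P = 139.
PS = P·Q − VC(Q) = 139·12 − (115·12 + ½·2·12²) = 144.
A monopolist chooses Q where MR = MC. MR = 163 − 4Q; setting this equal to 115 + 2Q gives Q = 8 and P = 147.
PS = P·Q − VC(Q) = 147·8 − (115·8 + ½·2·8²) = 192.

Competition: PS = 144; Monopoly: PS = 192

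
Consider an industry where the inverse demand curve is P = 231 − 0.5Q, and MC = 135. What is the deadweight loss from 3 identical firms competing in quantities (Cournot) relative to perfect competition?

Under competition P = MC = 135, so Q = (231 − 135)/0.5 = 192.
With 3 symmetric Cournot firms, each firm's FOC gives 231 − 2q = 135, so q = 48, Q = 3·48 = 144, and P = 159.
DWL is the triangle between Q = 144 and Q = 192: ½·(192 − 144)·(159 − 135) = 576.

DWL = 576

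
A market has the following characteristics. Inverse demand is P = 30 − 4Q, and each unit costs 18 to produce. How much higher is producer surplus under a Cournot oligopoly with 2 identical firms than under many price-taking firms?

Producer surplus rises by 8

Competitive firms price at marginal cost: P = 18, giving Q = 3.
PS = (18 − 18)·3 = 0.
Cournot with 2 identical firms: the symmetric best-response condition is 30 − 12q = 18. Each firm produces q = 1, total output Q = 2, price P = 22.
PS = (22 − 18)·2 = 8.
Change in producer surplus: 8 − 0 = 8.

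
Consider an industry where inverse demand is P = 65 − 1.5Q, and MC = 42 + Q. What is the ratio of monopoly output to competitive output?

A monopolist chooses Q where MR = MC. MR = 65 − 3Q; setting this equal to 42 + Q gives Q = 5.75 and P = 56.375.
Under competition P = MC: 65 − 1.5Q = 42 + Q ⇒ Q = 9.2, P = 51.2.
Ratio Q_m/Q_c = 5.75/9.2 = 0.625.

Q_m/Q_c = 0.625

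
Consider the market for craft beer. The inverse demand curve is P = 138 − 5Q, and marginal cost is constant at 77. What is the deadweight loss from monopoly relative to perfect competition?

Under competition P = MC = 77, so Q = (138 − 77)/5 = 12.2.
A monopolist chooses Q where MR = MC. MR = 138 − 10Q; setting this equal to 77 gives Q = 6.1 and P = 107.5.
DWL is the triangle between Q = 6.1 and Q = 12.2: ½·(12.2 − 6.1)·(107.5 − 77) = 93.025.

DWL = 93.025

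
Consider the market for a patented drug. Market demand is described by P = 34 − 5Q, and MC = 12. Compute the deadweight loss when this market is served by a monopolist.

Perfect competition: P = MC = 12, so 34 − 5Q = 12 and Q = 4.4.
A monopolist chooses Q where MR = MC. MR = 34 − 10Q; setting this equal to 12 gives Q = 2.2 and P = 23.
DWL is the triangle between Q = 2.2 and Q = 4.4: ½·(4.4 − 2.2)·(23 − 12) = 12.1.

DWL = 12.1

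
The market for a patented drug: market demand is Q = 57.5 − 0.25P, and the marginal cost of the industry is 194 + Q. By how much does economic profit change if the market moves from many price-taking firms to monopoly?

Economic profit rises by 46.08

Inverting demand: P = 230 − 4Q.
Under competition P = MC: 230 − 4Q = 194 + Q ⇒ Q = 7.2, P = 201.2.
Profit = 201.2·7.2 − (194·7.2 + ½·1·7.2²) = 25.92.
Monopoly sets MR = MC: 230 − 8Q = 194 + Q ⇒ Q = 4, P = 230 − 4·4 = 214.
Profit = 214·4 − (194·4 + ½·1·4²) = 72.
Change in economic profit: 72 − 25.92 = 46.08.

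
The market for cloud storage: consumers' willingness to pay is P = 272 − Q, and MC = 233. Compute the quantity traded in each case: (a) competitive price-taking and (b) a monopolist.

Competition: Q = 39; Monopoly: Q = 19.5

Competitive firms price at marginal cost: P = 233, giving Q = 39.
A monopolist chooses Q where MR = MC. MR = 272 − 2Q; setting this equal to 233 gives Q = 19.5 and P = 252.5.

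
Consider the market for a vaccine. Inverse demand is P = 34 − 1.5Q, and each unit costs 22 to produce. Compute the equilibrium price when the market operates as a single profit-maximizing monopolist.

P = 28

The monopolist equates marginal revenue to marginal cost: 34 − 3Q = 22, so Q = 4. From demand, P = 28.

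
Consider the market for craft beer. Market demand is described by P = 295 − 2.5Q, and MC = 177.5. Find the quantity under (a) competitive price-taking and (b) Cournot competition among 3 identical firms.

Competition: Q = 47; Cournot: Q = 35.25

Perfect competition: P = MC = 177.5, so 295 − 2.5Q = 177.5 and Q = 47.
Cournot with 3 identical firms: the symmetric best-response condition is 295 − 10q = 177.5. Each firm produces q = 11.75, total output Q = 35.25, price P = 206.875.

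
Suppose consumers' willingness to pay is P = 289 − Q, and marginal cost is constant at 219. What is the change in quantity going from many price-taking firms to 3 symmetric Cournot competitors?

Perfect competition: P = MC = 219, so 289 − Q = 219 and Q = 70.
In a 3-firm Cournot equilibrium, symmetry and the first-order condition give q = (289 − 219)/(4) = 17.5. So Q = 52.5 and P = 236.5.
Change in quantity: 52.5 − 70 = −17.5.

Quantity falls by 17.5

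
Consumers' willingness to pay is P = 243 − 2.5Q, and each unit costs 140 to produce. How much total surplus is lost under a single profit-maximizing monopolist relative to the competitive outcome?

Under competition P = MC = 140, so Q = (243 − 140)/2.5 = 41.2.
A monopolist chooses Q where MR = MC. MR = 243 − 5Q; setting this equal to 140 gives Q = 20.6 and P = 191.5.
DWL is the triangle between Q = 20.6 and Q = 41.2: ½·(41.2 − 20.6)·(191.5 − 140) = 530.45.

DWL = 530.45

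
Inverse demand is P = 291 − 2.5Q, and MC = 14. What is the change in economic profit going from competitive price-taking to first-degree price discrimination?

π rises by 15345.8

Under competition P = MC = 14, so Q = (291 − 14)/2.5 = 110.8.
Profit = (14 − 14)·110.8 = 0.
With perfect price discrimination, output is the efficient level Q = 110.8 (where demand meets MC), but every buyer pays their willingness to pay: CS = 0 and PS = total surplus.
PS equals the full surplus area, 15345.8. Profit = 15345.8 = 15345.8.
Change in economic profit: 15345.8 − 0 = 15345.8.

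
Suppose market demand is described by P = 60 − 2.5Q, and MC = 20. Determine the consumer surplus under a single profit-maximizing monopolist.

CS = 80

The monopolist equates marginal revenue to marginal cost: 60 − 5Q = 20, so Q = 8. From demand, P = 40.
CS = ½·(60 − 40)·8 = 80.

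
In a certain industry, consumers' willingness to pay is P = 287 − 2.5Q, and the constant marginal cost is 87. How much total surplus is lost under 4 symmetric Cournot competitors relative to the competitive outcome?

Perfect competition: P = MC = 87, so 287 − 2.5Q = 87 and Q = 80.
In a 4-firm Cournot equilibrium, symmetry and the first-order condition give q = (287 − 87)/(12.5) = 16. So Q = 64 and P = 127.
DWL is the triangle between Q = 64 and Q = 80: ½·(80 − 64)·(127 − 87) = 320.

DWL = 320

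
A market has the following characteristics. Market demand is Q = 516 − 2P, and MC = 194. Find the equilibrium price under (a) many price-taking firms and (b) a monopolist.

Competition: P = 194; Monopoly: P = 226

Inverting demand: P = 258 − 0.5Q.
Under competition P = MC = 194, so Q = (258 − 194)/0.5 = 128.
The monopolist equates marginal revenue to marginal cost: 258 − Q = 194, so Q = 64. From demand, P = 226.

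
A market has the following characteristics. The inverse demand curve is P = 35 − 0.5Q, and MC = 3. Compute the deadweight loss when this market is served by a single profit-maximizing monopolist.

DWL = 256

Under competition P = MC = 3, so Q = (35 − 3)/0.5 = 64.
A monopolist chooses Q where MR = MC. MR = 35 − Q; setting this equal to 3 gives Q = 32 and P = 19.
DWL is the triangle between Q = 32 and Q = 64: ½·(64 − 32)·(19 − 3) = 256.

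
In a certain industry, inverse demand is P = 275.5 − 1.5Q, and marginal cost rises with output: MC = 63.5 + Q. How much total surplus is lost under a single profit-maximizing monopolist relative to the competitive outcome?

Competitive equilibrium sets price equal to marginal cost: 275.5 − 1.5Q = 63.5 + Q, so Q = 84.8 and P = 148.3.
A monopolist chooses Q where MR = MC. MR = 275.5 − 3Q; setting this equal to 63.5 + Q gives Q = 53 and P = 196.
CS = ½·(275.5 − 148.3)·84.8 = 5393.28; PS = (148.3·84.8 − 63.5·84.8 − ½·1·84.8²) = 3595.52; TS = 8988.8.
CS = ½·(275.5 − 196)·53 = 2106.75; PS = (196·53 − 63.5·53 − ½·1·53²) = 5618; TS = 7724.75.
DWL = 8988.8 − 7724.75 = 1264.05.

DWL = 1264.05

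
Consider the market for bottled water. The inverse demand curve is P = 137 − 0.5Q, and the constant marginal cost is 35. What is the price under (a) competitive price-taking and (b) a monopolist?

Perfect competition: P = MC = 35, so 137 − 0.5Q = 35 and Q = 204.
The monopolist equates marginal revenue to marginal cost: 137 − Q = 35, so Q = 102. From demand, P = 86.

Competition: P = 35; Monopoly: P = 86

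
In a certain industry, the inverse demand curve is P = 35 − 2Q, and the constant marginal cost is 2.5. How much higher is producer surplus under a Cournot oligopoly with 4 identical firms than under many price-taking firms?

PS rises by 84.5

Competitive firms price at marginal cost: P = 2.5, giving Q = 16.25.
PS = (2.5 − 2.5)·16.25 = 0.
Cournot with 4 identical firms: the symmetric best-response condition is 35 − 10q = 2.5. Each firm produces q = 3.25, total output Q = 13, price P = 9.
PS = (9 − 2.5)·13 = 84.5.
Change in producer surplus: 84.5 − 0 = 84.5.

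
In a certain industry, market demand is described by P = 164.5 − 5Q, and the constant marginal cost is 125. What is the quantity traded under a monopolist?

Q = 3.95

The monopolist equates marginal revenue to marginal cost: 164.5 − 10Q = 125, so Q = 3.95. From demand, P = 144.75.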